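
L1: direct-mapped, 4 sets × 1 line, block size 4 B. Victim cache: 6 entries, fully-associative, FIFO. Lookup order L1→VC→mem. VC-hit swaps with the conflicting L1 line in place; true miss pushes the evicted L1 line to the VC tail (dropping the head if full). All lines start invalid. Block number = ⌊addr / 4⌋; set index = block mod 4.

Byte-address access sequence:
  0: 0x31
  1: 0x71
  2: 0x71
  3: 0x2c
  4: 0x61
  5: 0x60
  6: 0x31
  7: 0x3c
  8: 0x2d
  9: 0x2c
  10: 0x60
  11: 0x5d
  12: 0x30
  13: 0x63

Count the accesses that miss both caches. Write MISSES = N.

  [0] addr=0x31 blk=12 s=0: MISS | VC []
  [1] addr=0x71 blk=28 s=0: MISS | VC [12]
  [2] addr=0x71 blk=28 s=0: L1-HIT | VC [12]
  [3] addr=0x2c blk=11 s=3: MISS | VC [12]
  [4] addr=0x61 blk=24 s=0: MISS | VC [12, 28]
  [5] addr=0x60 blk=24 s=0: L1-HIT | VC [12, 28]
  [6] addr=0x31 blk=12 s=0: VC-HIT | VC [24, 28]
  [7] addr=0x3c blk=15 s=3: MISS | VC [24, 28, 11]
  [8] addr=0x2d blk=11 s=3: VC-HIT | VC [24, 28, 15]
  [9] addr=0x2c blk=11 s=3: L1-HIT | VC [24, 28, 15]
  [10] addr=0x60 blk=24 s=0: VC-HIT | VC [12, 28, 15]
  [11] addr=0x5d blk=23 s=3: MISS | VC [12, 28, 15, 11]
  [12] addr=0x30 blk=12 s=0: VC-HIT | VC [24, 28, 15, 11]
  [13] addr=0x63 blk=24 s=0: VC-HIT | VC [12, 28, 15, 11]

MISSES = 6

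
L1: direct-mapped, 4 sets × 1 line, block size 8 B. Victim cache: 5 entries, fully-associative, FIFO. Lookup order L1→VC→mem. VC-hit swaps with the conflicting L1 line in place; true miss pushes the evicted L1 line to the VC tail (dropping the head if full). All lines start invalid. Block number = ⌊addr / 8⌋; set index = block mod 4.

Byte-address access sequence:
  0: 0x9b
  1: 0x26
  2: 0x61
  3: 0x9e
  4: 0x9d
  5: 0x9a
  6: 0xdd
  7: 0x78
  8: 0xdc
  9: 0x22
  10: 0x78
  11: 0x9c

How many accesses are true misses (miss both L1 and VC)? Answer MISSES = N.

0: 0x9b (blk 19, set 3) → MISS  vc=[]
1: 0x26 (blk 4, set 0) → MISS  vc=[]
2: 0x61 (blk 12, set 0) → MISS  vc=[4]
3: 0x9e (blk 19, set 3) → L1-HIT  vc=[4]
4: 0x9d (blk 19, set 3) → L1-HIT  vc=[4]
5: 0x9a (blk 19, set 3) → L1-HIT  vc=[4]
6: 0xdd (blk 27, set 3) → MISS  vc=[4, 19]
7: 0x78 (blk 15, set 3) → MISS  vc=[4, 19, 27]
8: 0xdc (blk 27, set 3) → VC-HIT  vc=[4, 19, 15]
9: 0x22 (blk 4, set 0) → VC-HIT  vc=[12, 19, 15]
10: 0x78 (blk 15, set 3) → VC-HIT  vc=[12, 19, 27]
11: 0x9c (blk 19, set 3) → VC-HIT  vc=[12, 15, 27]

MISSES = 5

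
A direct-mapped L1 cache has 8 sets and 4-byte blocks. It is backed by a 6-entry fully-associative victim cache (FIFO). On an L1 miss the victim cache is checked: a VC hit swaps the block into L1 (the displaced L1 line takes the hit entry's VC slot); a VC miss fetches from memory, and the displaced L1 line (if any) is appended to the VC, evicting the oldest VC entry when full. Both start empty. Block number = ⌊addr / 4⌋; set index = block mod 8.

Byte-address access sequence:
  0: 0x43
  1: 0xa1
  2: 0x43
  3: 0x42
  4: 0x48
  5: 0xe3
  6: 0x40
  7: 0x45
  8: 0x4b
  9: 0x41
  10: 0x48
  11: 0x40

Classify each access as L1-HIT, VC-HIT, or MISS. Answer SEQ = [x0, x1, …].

  [0] addr=0x43 blk=16 s=0: MISS | VC []
  [1] addr=0xa1 blk=40 s=0: MISS | VC [16]
  [2] addr=0x43 blk=16 s=0: VC-HIT | VC [40]
  [3] addr=0x42 blk=16 s=0: L1-HIT | VC [40]
  [4] addr=0x48 blk=18 s=2: MISS | VC [40]
  [5] addr=0xe3 blk=56 s=0: MISS | VC [40, 16]
  [6] addr=0x40 blk=16 s=0: VC-HIT | VC [40, 56]
  [7] addr=0x45 blk=17 s=1: MISS | VC [40, 56]
  [8] addr=0x4b blk=18 s=2: L1-HIT | VC [40, 56]
  [9] addr=0x41 blk=16 s=0: L1-HIT | VC [40, 56]
  [10] addr=0x48 blk=18 s=2: L1-HIT | VC [40, 56]
  [11] addr=0x40 blk=16 s=0: L1-HIT | VC [40, 56]

SEQ = [MISS, MISS, VC-HIT, L1-HIT, MISS, MISS, VC-HIT, MISS, L1-HIT, L1-HIT, L1-HIT, L1-HIT]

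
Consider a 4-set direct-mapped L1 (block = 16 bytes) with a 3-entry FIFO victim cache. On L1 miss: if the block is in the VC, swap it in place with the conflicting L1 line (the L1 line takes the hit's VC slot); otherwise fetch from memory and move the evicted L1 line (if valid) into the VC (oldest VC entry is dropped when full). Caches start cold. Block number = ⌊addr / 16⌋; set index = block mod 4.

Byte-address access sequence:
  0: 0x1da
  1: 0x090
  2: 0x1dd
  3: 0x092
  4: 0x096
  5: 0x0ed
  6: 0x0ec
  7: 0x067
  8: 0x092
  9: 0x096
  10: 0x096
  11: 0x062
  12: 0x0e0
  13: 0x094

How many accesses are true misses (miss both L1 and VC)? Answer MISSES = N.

#0 0x1da→b29/s1 MISS; vc=[]
#1 0x90→b9/s1 MISS; vc=[29]
#2 0x1dd→b29/s1 VC-HIT; vc=[9]
#3 0x92→b9/s1 VC-HIT; vc=[29]
#4 0x96→b9/s1 L1-HIT; vc=[29]
#5 0xed→b14/s2 MISS; vc=[29]
#6 0xec→b14/s2 L1-HIT; vc=[29]
#7 0x67→b6/s2 MISS; vc=[29,14]
#8 0x92→b9/s1 L1-HIT; vc=[29,14]
#9 0x96→b9/s1 L1-HIT; vc=[29,14]
#10 0x96→b9/s1 L1-HIT; vc=[29,14]
#11 0x62→b6/s2 L1-HIT; vc=[29,14]
#12 0xe0→b14/s2 VC-HIT; vc=[29,6]
#13 0x94→b9/s1 L1-HIT; vc=[29,6]

MISSES = 4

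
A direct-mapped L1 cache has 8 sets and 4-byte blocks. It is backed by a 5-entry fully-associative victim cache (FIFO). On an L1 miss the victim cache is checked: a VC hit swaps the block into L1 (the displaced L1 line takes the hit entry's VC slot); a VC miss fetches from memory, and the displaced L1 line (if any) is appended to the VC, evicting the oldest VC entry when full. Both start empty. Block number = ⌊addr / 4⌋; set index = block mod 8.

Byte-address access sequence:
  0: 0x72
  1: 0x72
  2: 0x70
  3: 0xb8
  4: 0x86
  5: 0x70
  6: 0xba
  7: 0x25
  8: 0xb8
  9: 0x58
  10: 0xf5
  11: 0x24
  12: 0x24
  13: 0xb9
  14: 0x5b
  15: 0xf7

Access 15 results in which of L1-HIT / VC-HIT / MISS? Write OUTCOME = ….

OUTCOME = L1-HIT

0: 0x72 (blk 28, set 4) → MISS  vc=[]
1: 0x72 (blk 28, set 4) → L1-HIT  vc=[]
2: 0x70 (blk 28, set 4) → L1-HIT  vc=[]
3: 0xb8 (blk 46, set 6) → MISS  vc=[]
4: 0x86 (blk 33, set 1) → MISS  vc=[]
5: 0x70 (blk 28, set 4) → L1-HIT  vc=[]
6: 0xba (blk 46, set 6) → L1-HIT  vc=[]
7: 0x25 (blk 9, set 1) → MISS  vc=[33]
8: 0xb8 (blk 46, set 6) → L1-HIT  vc=[33]
9: 0x58 (blk 22, set 6) → MISS  vc=[33, 46]
10: 0xf5 (blk 61, set 5) → MISS  vc=[33, 46]
11: 0x24 (blk 9, set 1) → L1-HIT  vc=[33, 46]
12: 0x24 (blk 9, set 1) → L1-HIT  vc=[33, 46]
13: 0xb9 (blk 46, set 6) → VC-HIT  vc=[33, 22]
14: 0x5b (blk 22, set 6) → VC-HIT  vc=[33, 46]
15: 0xf7 (blk 61, set 5) → L1-HIT  vc=[33, 46]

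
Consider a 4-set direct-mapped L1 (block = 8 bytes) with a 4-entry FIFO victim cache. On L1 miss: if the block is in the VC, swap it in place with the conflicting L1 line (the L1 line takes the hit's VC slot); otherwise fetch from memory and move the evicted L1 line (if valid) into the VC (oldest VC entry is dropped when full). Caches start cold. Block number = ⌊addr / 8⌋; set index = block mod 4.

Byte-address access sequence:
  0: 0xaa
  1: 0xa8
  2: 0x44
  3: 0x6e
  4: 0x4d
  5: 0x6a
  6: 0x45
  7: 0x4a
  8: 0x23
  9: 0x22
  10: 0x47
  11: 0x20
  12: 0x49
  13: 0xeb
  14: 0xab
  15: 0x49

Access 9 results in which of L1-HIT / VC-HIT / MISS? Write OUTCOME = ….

#0 0xaa→b21/s1 MISS; vc=[]
#1 0xa8→b21/s1 L1-HIT; vc=[]
#2 0x44→b8/s0 MISS; vc=[]
#3 0x6e→b13/s1 MISS; vc=[21]
#4 0x4d→b9/s1 MISS; vc=[21,13]
#5 0x6a→b13/s1 VC-HIT; vc=[21,9]
#6 0x45→b8/s0 L1-HIT; vc=[21,9]
#7 0x4a→b9/s1 VC-HIT; vc=[21,13]
#8 0x23→b4/s0 MISS; vc=[21,13,8]
#9 0x22→b4/s0 L1-HIT; vc=[21,13,8]
#10 0x47→b8/s0 VC-HIT; vc=[21,13,4]
#11 0x20→b4/s0 VC-HIT; vc=[21,13,8]
#12 0x49→b9/s1 L1-HIT; vc=[21,13,8]
#13 0xeb→b29/s1 MISS; vc=[21,13,8,9]
#14 0xab→b21/s1 VC-HIT; vc=[29,13,8,9]
#15 0x49→b9/s1 VC-HIT; vc=[29,13,8,21]

OUTCOME = L1-HIT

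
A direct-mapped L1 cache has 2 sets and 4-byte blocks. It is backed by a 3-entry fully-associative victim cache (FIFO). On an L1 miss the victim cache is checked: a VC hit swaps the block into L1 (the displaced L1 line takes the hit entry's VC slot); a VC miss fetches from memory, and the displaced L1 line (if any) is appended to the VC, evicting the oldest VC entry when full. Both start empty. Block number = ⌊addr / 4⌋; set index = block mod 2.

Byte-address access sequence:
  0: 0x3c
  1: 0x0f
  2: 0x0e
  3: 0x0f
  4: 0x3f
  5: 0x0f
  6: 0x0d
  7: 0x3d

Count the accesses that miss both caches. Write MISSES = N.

MISSES = 2

#0 0x3c→b15/s1 MISS; vc=[]
#1 0xf→b3/s1 MISS; vc=[15]
#2 0xe→b3/s1 L1-HIT; vc=[15]
#3 0xf→b3/s1 L1-HIT; vc=[15]
#4 0x3f→b15/s1 VC-HIT; vc=[3]
#5 0xf→b3/s1 VC-HIT; vc=[15]
#6 0xd→b3/s1 L1-HIT; vc=[15]
#7 0x3d→b15/s1 VC-HIT; vc=[3]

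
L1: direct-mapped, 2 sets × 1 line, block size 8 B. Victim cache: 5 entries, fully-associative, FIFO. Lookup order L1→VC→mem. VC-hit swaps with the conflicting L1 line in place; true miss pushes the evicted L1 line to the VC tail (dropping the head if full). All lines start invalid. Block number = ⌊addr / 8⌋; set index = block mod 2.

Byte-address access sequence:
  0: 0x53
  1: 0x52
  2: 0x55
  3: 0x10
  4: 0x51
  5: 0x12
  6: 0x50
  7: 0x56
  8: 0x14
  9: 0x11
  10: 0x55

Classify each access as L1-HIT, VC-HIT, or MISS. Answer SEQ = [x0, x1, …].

0: 0x53 (blk 10, set 0) → MISS  vc=[]
1: 0x52 (blk 10, set 0) → L1-HIT  vc=[]
2: 0x55 (blk 10, set 0) → L1-HIT  vc=[]
3: 0x10 (blk 2, set 0) → MISS  vc=[10]
4: 0x51 (blk 10, set 0) → VC-HIT  vc=[2]
5: 0x12 (blk 2, set 0) → VC-HIT  vc=[10]
6: 0x50 (blk 10, set 0) → VC-HIT  vc=[2]
7: 0x56 (blk 10, set 0) → L1-HIT  vc=[2]
8: 0x14 (blk 2, set 0) → VC-HIT  vc=[10]
9: 0x11 (blk 2, set 0) → L1-HIT  vc=[10]
10: 0x55 (blk 10, set 0) → VC-HIT  vc=[2]

SEQ = [MISS, L1-HIT, L1-HIT, MISS, VC-HIT, VC-HIT, VC-HIT, L1-HIT, VC-HIT, L1-HIT, VC-HIT]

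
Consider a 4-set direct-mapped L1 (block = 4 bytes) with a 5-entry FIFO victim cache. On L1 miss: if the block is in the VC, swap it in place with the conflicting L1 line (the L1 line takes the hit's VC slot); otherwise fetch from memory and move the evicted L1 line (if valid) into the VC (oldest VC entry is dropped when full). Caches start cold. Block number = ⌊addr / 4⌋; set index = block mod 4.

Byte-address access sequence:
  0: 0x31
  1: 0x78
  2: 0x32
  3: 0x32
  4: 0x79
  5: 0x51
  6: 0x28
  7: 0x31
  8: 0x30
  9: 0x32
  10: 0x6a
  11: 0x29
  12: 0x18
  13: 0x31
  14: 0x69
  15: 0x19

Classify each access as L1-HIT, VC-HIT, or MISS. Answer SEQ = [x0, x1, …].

SEQ = [MISS, MISS, L1-HIT, L1-HIT, L1-HIT, MISS, MISS, VC-HIT, L1-HIT, L1-HIT, MISS, VC-HIT, MISS, L1-HIT, VC-HIT, VC-HIT]

0: 0x31 (blk 12, set 0) → MISS  vc=[]
1: 0x78 (blk 30, set 2) → MISS  vc=[]
2: 0x32 (blk 12, set 0) → L1-HIT  vc=[]
3: 0x32 (blk 12, set 0) → L1-HIT  vc=[]
4: 0x79 (blk 30, set 2) → L1-HIT  vc=[]
5: 0x51 (blk 20, set 0) → MISS  vc=[12]
6: 0x28 (blk 10, set 2) → MISS  vc=[12, 30]
7: 0x31 (blk 12, set 0) → VC-HIT  vc=[20, 30]
8: 0x30 (blk 12, set 0) → L1-HIT  vc=[20, 30]
9: 0x32 (blk 12, set 0) → L1-HIT  vc=[20, 30]
10: 0x6a (blk 26, set 2) → MISS  vc=[20, 30, 10]
11: 0x29 (blk 10, set 2) → VC-HIT  vc=[20, 30, 26]
12: 0x18 (blk 6, set 2) → MISS  vc=[20, 30, 26, 10]
13: 0x31 (blk 12, set 0) → L1-HIT  vc=[20, 30, 26, 10]
14: 0x69 (blk 26, set 2) → VC-HIT  vc=[20, 30, 6, 10]
15: 0x19 (blk 6, set 2) → VC-HIT  vc=[20, 30, 26, 10]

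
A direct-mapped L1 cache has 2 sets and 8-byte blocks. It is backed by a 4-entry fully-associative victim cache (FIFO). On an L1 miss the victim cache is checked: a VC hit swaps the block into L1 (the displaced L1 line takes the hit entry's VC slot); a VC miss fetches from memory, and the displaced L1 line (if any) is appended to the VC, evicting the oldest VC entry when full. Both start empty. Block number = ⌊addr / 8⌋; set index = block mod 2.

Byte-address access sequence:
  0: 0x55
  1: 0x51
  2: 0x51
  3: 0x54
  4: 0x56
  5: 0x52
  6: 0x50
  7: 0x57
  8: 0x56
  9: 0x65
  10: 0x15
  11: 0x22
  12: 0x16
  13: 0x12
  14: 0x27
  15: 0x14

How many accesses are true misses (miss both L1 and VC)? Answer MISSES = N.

MISSES = 4

  [0] addr=0x55 blk=10 s=0: MISS | VC []
  [1] addr=0x51 blk=10 s=0: L1-HIT | VC []
  [2] addr=0x51 blk=10 s=0: L1-HIT | VC []
  [3] addr=0x54 blk=10 s=0: L1-HIT | VC []
  [4] addr=0x56 blk=10 s=0: L1-HIT | VC []
  [5] addr=0x52 blk=10 s=0: L1-HIT | VC []
  [6] addr=0x50 blk=10 s=0: L1-HIT | VC []
  [7] addr=0x57 blk=10 s=0: L1-HIT | VC []
  [8] addr=0x56 blk=10 s=0: L1-HIT | VC []
  [9] addr=0x65 blk=12 s=0: MISS | VC [10]
  [10] addr=0x15 blk=2 s=0: MISS | VC [10, 12]
  [11] addr=0x22 blk=4 s=0: MISS | VC [10, 12, 2]
  [12] addr=0x16 blk=2 s=0: VC-HIT | VC [10, 12, 4]
  [13] addr=0x12 blk=2 s=0: L1-HIT | VC [10, 12, 4]
  [14] addr=0x27 blk=4 s=0: VC-HIT | VC [10, 12, 2]
  [15] addr=0x14 blk=2 s=0: VC-HIT | VC [10, 12, 4]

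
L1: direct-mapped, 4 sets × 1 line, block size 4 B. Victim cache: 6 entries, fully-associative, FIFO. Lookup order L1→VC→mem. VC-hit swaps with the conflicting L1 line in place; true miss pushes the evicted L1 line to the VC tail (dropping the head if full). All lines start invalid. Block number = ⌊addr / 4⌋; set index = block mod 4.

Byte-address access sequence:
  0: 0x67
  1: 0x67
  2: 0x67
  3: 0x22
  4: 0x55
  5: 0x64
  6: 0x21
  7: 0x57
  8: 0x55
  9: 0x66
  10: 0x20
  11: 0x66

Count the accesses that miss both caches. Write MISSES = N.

  [0] addr=0x67 blk=25 s=1: MISS | VC []
  [1] addr=0x67 blk=25 s=1: L1-HIT | VC []
  [2] addr=0x67 blk=25 s=1: L1-HIT | VC []
  [3] addr=0x22 blk=8 s=0: MISS | VC []
  [4] addr=0x55 blk=21 s=1: MISS | VC [25]
  [5] addr=0x64 blk=25 s=1: VC-HIT | VC [21]
  [6] addr=0x21 blk=8 s=0: L1-HIT | VC [21]
  [7] addr=0x57 blk=21 s=1: VC-HIT | VC [25]
  [8] addr=0x55 blk=21 s=1: L1-HIT | VC [25]
  [9] addr=0x66 blk=25 s=1: VC-HIT | VC [21]
  [10] addr=0x20 blk=8 s=0: L1-HIT | VC [21]
  [11] addr=0x66 blk=25 s=1: L1-HIT | VC [21]

MISSES = 3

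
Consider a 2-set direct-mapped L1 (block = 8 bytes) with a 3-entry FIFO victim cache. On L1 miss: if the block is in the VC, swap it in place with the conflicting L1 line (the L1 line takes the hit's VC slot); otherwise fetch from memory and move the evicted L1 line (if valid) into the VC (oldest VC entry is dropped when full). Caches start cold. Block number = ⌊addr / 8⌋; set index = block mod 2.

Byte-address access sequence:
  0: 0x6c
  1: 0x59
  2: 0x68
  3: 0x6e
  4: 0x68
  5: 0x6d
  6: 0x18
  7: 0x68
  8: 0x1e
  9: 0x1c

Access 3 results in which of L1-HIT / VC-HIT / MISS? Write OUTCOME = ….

0: 0x6c (blk 13, set 1) → MISS  vc=[]
1: 0x59 (blk 11, set 1) → MISS  vc=[13]
2: 0x68 (blk 13, set 1) → VC-HIT  vc=[11]
3: 0x6e (blk 13, set 1) → L1-HIT  vc=[11]
4: 0x68 (blk 13, set 1) → L1-HIT  vc=[11]
5: 0x6d (blk 13, set 1) → L1-HIT  vc=[11]
6: 0x18 (blk 3, set 1) → MISS  vc=[11, 13]
7: 0x68 (blk 13, set 1) → VC-HIT  vc=[11, 3]
8: 0x1e (blk 3, set 1) → VC-HIT  vc=[11, 13]
9: 0x1c (blk 3, set 1) → L1-HIT  vc=[11, 13]

OUTCOME = L1-HIT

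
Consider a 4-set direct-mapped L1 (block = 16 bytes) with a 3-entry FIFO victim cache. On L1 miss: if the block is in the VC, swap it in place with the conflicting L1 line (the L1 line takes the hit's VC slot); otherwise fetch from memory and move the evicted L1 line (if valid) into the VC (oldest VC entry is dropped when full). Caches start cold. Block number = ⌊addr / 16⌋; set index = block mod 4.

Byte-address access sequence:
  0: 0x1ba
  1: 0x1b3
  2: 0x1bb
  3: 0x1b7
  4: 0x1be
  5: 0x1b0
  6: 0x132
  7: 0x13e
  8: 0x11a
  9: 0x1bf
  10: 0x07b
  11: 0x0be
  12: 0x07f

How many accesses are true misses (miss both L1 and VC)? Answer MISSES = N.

MISSES = 5

0: 0x1ba (blk 27, set 3) → MISS  vc=[]
1: 0x1b3 (blk 27, set 3) → L1-HIT  vc=[]
2: 0x1bb (blk 27, set 3) → L1-HIT  vc=[]
3: 0x1b7 (blk 27, set 3) → L1-HIT  vc=[]
4: 0x1be (blk 27, set 3) → L1-HIT  vc=[]
5: 0x1b0 (blk 27, set 3) → L1-HIT  vc=[]
6: 0x132 (blk 19, set 3) → MISS  vc=[27]
7: 0x13e (blk 19, set 3) → L1-HIT  vc=[27]
8: 0x11a (blk 17, set 1) → MISS  vc=[27]
9: 0x1bf (blk 27, set 3) → VC-HIT  vc=[19]
10: 0x7b (blk 7, set 3) → MISS  vc=[19, 27]
11: 0xbe (blk 11, set 3) → MISS  vc=[19, 27, 7]
12: 0x7f (blk 7, set 3) → VC-HIT  vc=[19, 27, 11]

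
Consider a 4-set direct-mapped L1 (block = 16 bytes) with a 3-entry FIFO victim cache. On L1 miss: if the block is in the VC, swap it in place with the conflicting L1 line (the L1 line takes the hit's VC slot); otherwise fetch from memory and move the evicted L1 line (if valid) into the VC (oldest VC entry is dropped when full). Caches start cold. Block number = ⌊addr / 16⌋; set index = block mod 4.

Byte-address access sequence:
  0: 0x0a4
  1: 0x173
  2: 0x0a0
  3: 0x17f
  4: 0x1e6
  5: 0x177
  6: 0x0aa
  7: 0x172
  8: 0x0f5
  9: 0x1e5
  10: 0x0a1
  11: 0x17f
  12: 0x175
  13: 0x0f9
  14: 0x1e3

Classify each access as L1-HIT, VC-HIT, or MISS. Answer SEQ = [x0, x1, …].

#0 0xa4→b10/s2 MISS; vc=[]
#1 0x173→b23/s3 MISS; vc=[]
#2 0xa0→b10/s2 L1-HIT; vc=[]
#3 0x17f→b23/s3 L1-HIT; vc=[]
#4 0x1e6→b30/s2 MISS; vc=[10]
#5 0x177→b23/s3 L1-HIT; vc=[10]
#6 0xaa→b10/s2 VC-HIT; vc=[30]
#7 0x172→b23/s3 L1-HIT; vc=[30]
#8 0xf5→b15/s3 MISS; vc=[30,23]
#9 0x1e5→b30/s2 VC-HIT; vc=[10,23]
#10 0xa1→b10/s2 VC-HIT; vc=[30,23]
#11 0x17f→b23/s3 VC-HIT; vc=[30,15]
#12 0x175→b23/s3 L1-HIT; vc=[30,15]
#13 0xf9→b15/s3 VC-HIT; vc=[30,23]
#14 0x1e3→b30/s2 VC-HIT; vc=[10,23]

SEQ = [MISS, MISS, L1-HIT, L1-HIT, MISS, L1-HIT, VC-HIT, L1-HIT, MISS, VC-HIT, VC-HIT, VC-HIT, L1-HIT, VC-HIT, VC-HIT]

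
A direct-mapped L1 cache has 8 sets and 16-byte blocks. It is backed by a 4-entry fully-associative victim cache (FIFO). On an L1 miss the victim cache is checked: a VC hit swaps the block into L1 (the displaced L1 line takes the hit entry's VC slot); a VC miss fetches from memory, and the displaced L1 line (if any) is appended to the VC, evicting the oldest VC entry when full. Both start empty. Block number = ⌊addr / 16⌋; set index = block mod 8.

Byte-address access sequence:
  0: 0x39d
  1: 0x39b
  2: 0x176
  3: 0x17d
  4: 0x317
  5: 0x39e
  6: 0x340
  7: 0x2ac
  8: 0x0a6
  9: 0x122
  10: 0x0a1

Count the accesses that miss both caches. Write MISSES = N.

MISSES = 7

#0 0x39d→b57/s1 MISS; vc=[]
#1 0x39b→b57/s1 L1-HIT; vc=[]
#2 0x176→b23/s7 MISS; vc=[]
#3 0x17d→b23/s7 L1-HIT; vc=[]
#4 0x317→b49/s1 MISS; vc=[57]
#5 0x39e→b57/s1 VC-HIT; vc=[49]
#6 0x340→b52/s4 MISS; vc=[49]
#7 0x2ac→b42/s2 MISS; vc=[49]
#8 0xa6→b10/s2 MISS; vc=[49,42]
#9 0x122→b18/s2 MISS; vc=[49,42,10]
#10 0xa1→b10/s2 VC-HIT; vc=[49,42,18]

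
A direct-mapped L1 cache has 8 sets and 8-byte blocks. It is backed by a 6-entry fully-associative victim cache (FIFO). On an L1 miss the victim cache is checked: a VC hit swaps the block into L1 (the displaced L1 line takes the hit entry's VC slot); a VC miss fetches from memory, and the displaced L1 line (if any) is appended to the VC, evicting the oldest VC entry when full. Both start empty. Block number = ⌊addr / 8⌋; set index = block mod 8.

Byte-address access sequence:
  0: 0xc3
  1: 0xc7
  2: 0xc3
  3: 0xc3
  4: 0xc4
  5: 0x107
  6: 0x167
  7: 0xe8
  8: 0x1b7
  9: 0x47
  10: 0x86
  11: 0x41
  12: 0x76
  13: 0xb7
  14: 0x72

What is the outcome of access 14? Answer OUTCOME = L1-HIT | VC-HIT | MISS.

#0 0xc3→b24/s0 MISS; vc=[]
#1 0xc7→b24/s0 L1-HIT; vc=[]
#2 0xc3→b24/s0 L1-HIT; vc=[]
#3 0xc3→b24/s0 L1-HIT; vc=[]
#4 0xc4→b24/s0 L1-HIT; vc=[]
#5 0x107→b32/s0 MISS; vc=[24]
#6 0x167→b44/s4 MISS; vc=[24]
#7 0xe8→b29/s5 MISS; vc=[24]
#8 0x1b7→b54/s6 MISS; vc=[24]
#9 0x47→b8/s0 MISS; vc=[24,32]
#10 0x86→b16/s0 MISS; vc=[24,32,8]
#11 0x41→b8/s0 VC-HIT; vc=[24,32,16]
#12 0x76→b14/s6 MISS; vc=[24,32,16,54]
#13 0xb7→b22/s6 MISS; vc=[24,32,16,54,14]
#14 0x72→b14/s6 VC-HIT; vc=[24,32,16,54,22]

OUTCOME = VC-HIT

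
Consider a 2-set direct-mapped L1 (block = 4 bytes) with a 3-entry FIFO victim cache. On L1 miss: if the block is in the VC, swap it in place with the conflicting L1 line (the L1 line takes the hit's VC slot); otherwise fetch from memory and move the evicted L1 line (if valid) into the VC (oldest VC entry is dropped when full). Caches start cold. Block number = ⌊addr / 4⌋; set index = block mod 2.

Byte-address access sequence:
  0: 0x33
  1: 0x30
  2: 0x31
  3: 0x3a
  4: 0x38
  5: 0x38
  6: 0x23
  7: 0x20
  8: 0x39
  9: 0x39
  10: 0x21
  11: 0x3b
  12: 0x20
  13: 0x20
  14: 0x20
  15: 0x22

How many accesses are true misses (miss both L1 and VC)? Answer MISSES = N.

MISSES = 3

0: 0x33 (blk 12, set 0) → MISS  vc=[]
1: 0x30 (blk 12, set 0) → L1-HIT  vc=[]
2: 0x31 (blk 12, set 0) → L1-HIT  vc=[]
3: 0x3a (blk 14, set 0) → MISS  vc=[12]
4: 0x38 (blk 14, set 0) → L1-HIT  vc=[12]
5: 0x38 (blk 14, set 0) → L1-HIT  vc=[12]
6: 0x23 (blk 8, set 0) → MISS  vc=[12, 14]
7: 0x20 (blk 8, set 0) → L1-HIT  vc=[12, 14]
8: 0x39 (blk 14, set 0) → VC-HIT  vc=[12, 8]
9: 0x39 (blk 14, set 0) → L1-HIT  vc=[12, 8]
10: 0x21 (blk 8, set 0) → VC-HIT  vc=[12, 14]
11: 0x3b (blk 14, set 0) → VC-HIT  vc=[12, 8]
12: 0x20 (blk 8, set 0) → VC-HIT  vc=[12, 14]
13: 0x20 (blk 8, set 0) → L1-HIT  vc=[12, 14]
14: 0x20 (blk 8, set 0) → L1-HIT  vc=[12, 14]
15: 0x22 (blk 8, set 0) → L1-HIT  vc=[12, 14]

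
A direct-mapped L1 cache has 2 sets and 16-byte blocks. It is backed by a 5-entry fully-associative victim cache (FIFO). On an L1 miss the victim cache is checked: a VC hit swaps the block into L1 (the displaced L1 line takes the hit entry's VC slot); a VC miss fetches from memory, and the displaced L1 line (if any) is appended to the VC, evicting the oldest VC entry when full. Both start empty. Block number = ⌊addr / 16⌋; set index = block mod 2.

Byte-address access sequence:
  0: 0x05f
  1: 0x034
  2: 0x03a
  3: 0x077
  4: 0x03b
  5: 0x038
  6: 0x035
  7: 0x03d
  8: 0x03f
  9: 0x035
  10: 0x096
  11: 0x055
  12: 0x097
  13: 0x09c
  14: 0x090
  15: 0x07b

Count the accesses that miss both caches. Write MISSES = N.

MISSES = 4

  [0] addr=0x5f blk=5 s=1: MISS | VC []
  [1] addr=0x34 blk=3 s=1: MISS | VC [5]
  [2] addr=0x3a blk=3 s=1: L1-HIT | VC [5]
  [3] addr=0x77 blk=7 s=1: MISS | VC [5, 3]
  [4] addr=0x3b blk=3 s=1: VC-HIT | VC [5, 7]
  [5] addr=0x38 blk=3 s=1: L1-HIT | VC [5, 7]
  [6] addr=0x35 blk=3 s=1: L1-HIT | VC [5, 7]
  [7] addr=0x3d blk=3 s=1: L1-HIT | VC [5, 7]
  [8] addr=0x3f blk=3 s=1: L1-HIT | VC [5, 7]
  [9] addr=0x35 blk=3 s=1: L1-HIT | VC [5, 7]
  [10] addr=0x96 blk=9 s=1: MISS | VC [5, 7, 3]
  [11] addr=0x55 blk=5 s=1: VC-HIT | VC [9, 7, 3]
  [12] addr=0x97 blk=9 s=1: VC-HIT | VC [5, 7, 3]
  [13] addr=0x9c blk=9 s=1: L1-HIT | VC [5, 7, 3]
  [14] addr=0x90 blk=9 s=1: L1-HIT | VC [5, 7, 3]
  [15] addr=0x7b blk=7 s=1: VC-HIT | VC [5, 9, 3]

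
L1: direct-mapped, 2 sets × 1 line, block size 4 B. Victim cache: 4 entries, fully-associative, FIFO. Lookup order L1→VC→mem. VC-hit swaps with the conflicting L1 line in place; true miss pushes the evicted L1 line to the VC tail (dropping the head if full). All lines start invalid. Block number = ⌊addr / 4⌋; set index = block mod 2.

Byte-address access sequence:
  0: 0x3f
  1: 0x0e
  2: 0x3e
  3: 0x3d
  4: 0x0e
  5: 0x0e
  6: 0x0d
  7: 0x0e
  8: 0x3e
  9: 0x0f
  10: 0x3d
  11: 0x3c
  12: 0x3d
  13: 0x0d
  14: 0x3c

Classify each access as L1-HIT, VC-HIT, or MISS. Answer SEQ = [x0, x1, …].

SEQ = [MISS, MISS, VC-HIT, L1-HIT, VC-HIT, L1-HIT, L1-HIT, L1-HIT, VC-HIT, VC-HIT, VC-HIT, L1-HIT, L1-HIT, VC-HIT, VC-HIT]

0: 0x3f (blk 15, set 1) → MISS  vc=[]
1: 0xe (blk 3, set 1) → MISS  vc=[15]
2: 0x3e (blk 15, set 1) → VC-HIT  vc=[3]
3: 0x3d (blk 15, set 1) → L1-HIT  vc=[3]
4: 0xe (blk 3, set 1) → VC-HIT  vc=[15]
5: 0xe (blk 3, set 1) → L1-HIT  vc=[15]
6: 0xd (blk 3, set 1) → L1-HIT  vc=[15]
7: 0xe (blk 3, set 1) → L1-HIT  vc=[15]
8: 0x3e (blk 15, set 1) → VC-HIT  vc=[3]
9: 0xf (blk 3, set 1) → VC-HIT  vc=[15]
10: 0x3d (blk 15, set 1) → VC-HIT  vc=[3]
11: 0x3c (blk 15, set 1) → L1-HIT  vc=[3]
12: 0x3d (blk 15, set 1) → L1-HIT  vc=[3]
13: 0xd (blk 3, set 1) → VC-HIT  vc=[15]
14: 0x3c (blk 15, set 1) → VC-HIT  vc=[3]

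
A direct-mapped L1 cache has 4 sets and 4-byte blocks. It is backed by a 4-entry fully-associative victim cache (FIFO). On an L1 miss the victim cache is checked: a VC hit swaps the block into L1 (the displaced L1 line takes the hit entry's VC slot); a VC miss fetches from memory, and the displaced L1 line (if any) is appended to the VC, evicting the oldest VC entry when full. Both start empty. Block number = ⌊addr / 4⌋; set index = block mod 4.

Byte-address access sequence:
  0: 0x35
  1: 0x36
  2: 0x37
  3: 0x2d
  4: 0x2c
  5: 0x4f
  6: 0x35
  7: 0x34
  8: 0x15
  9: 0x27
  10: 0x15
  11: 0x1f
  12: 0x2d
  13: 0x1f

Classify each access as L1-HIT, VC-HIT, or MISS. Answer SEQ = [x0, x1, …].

0: 0x35 (blk 13, set 1) → MISS  vc=[]
1: 0x36 (blk 13, set 1) → L1-HIT  vc=[]
2: 0x37 (blk 13, set 1) → L1-HIT  vc=[]
3: 0x2d (blk 11, set 3) → MISS  vc=[]
4: 0x2c (blk 11, set 3) → L1-HIT  vc=[]
5: 0x4f (blk 19, set 3) → MISS  vc=[11]
6: 0x35 (blk 13, set 1) → L1-HIT  vc=[11]
7: 0x34 (blk 13, set 1) → L1-HIT  vc=[11]
8: 0x15 (blk 5, set 1) → MISS  vc=[11, 13]
9: 0x27 (blk 9, set 1) → MISS  vc=[11, 13, 5]
10: 0x15 (blk 5, set 1) → VC-HIT  vc=[11, 13, 9]
11: 0x1f (blk 7, set 3) → MISS  vc=[11, 13, 9, 19]
12: 0x2d (blk 11, set 3) → VC-HIT  vc=[7, 13, 9, 19]
13: 0x1f (blk 7, set 3) → VC-HIT  vc=[11, 13, 9, 19]

SEQ = [MISS, L1-HIT, L1-HIT, MISS, L1-HIT, MISS, L1-HIT, L1-HIT, MISS, MISS, VC-HIT, MISS, VC-HIT, VC-HIT]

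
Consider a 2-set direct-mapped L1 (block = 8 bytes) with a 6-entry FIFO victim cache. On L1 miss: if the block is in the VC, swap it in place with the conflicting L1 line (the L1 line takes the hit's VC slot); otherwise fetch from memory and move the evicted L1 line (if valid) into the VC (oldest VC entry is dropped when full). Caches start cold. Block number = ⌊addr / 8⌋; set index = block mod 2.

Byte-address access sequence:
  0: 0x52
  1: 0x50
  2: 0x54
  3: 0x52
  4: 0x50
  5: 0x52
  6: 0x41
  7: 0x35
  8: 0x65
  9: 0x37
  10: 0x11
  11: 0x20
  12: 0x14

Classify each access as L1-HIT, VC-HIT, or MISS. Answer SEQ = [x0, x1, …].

SEQ = [MISS, L1-HIT, L1-HIT, L1-HIT, L1-HIT, L1-HIT, MISS, MISS, MISS, VC-HIT, MISS, MISS, VC-HIT]

#0 0x52→b10/s0 MISS; vc=[]
#1 0x50→b10/s0 L1-HIT; vc=[]
#2 0x54→b10/s0 L1-HIT; vc=[]
#3 0x52→b10/s0 L1-HIT; vc=[]
#4 0x50→b10/s0 L1-HIT; vc=[]
#5 0x52→b10/s0 L1-HIT; vc=[]
#6 0x41→b8/s0 MISS; vc=[10]
#7 0x35→b6/s0 MISS; vc=[10,8]
#8 0x65→b12/s0 MISS; vc=[10,8,6]
#9 0x37→b6/s0 VC-HIT; vc=[10,8,12]
#10 0x11→b2/s0 MISS; vc=[10,8,12,6]
#11 0x20→b4/s0 MISS; vc=[10,8,12,6,2]
#12 0x14→b2/s0 VC-HIT; vc=[10,8,12,6,4]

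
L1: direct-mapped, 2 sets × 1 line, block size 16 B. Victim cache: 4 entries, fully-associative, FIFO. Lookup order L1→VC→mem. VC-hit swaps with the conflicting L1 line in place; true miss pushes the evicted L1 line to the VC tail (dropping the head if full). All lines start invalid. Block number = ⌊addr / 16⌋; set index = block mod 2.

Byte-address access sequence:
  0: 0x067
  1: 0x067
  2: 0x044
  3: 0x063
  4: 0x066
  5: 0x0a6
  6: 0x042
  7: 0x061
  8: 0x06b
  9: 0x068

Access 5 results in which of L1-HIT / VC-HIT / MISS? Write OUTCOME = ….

  [0] addr=0x67 blk=6 s=0: MISS | VC []
  [1] addr=0x67 blk=6 s=0: L1-HIT | VC []
  [2] addr=0x44 blk=4 s=0: MISS | VC [6]
  [3] addr=0x63 blk=6 s=0: VC-HIT | VC [4]
  [4] addr=0x66 blk=6 s=0: L1-HIT | VC [4]
  [5] addr=0xa6 blk=10 s=0: MISS | VC [4, 6]
  [6] addr=0x42 blk=4 s=0: VC-HIT | VC [10, 6]
  [7] addr=0x61 blk=6 s=0: VC-HIT | VC [10, 4]
  [8] addr=0x6b blk=6 s=0: L1-HIT | VC [10, 4]
  [9] addr=0x68 blk=6 s=0: L1-HIT | VC [10, 4]

OUTCOME = MISS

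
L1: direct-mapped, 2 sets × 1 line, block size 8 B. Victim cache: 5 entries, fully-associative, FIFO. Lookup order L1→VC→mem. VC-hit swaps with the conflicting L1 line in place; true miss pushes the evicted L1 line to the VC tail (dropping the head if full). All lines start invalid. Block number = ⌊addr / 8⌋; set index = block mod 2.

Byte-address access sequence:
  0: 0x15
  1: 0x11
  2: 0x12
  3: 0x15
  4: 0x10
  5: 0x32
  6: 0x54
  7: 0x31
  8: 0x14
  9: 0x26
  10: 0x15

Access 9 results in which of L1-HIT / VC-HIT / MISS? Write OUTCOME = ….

  [0] addr=0x15 blk=2 s=0: MISS | VC []
  [1] addr=0x11 blk=2 s=0: L1-HIT | VC []
  [2] addr=0x12 blk=2 s=0: L1-HIT | VC []
  [3] addr=0x15 blk=2 s=0: L1-HIT | VC []
  [4] addr=0x10 blk=2 s=0: L1-HIT | VC []
  [5] addr=0x32 blk=6 s=0: MISS | VC [2]
  [6] addr=0x54 blk=10 s=0: MISS | VC [2, 6]
  [7] addr=0x31 blk=6 s=0: VC-HIT | VC [2, 10]
  [8] addr=0x14 blk=2 s=0: VC-HIT | VC [6, 10]
  [9] addr=0x26 blk=4 s=0: MISS | VC [6, 10, 2]
  [10] addr=0x15 blk=2 s=0: VC-HIT | VC [6, 10, 4]

OUTCOME = MISS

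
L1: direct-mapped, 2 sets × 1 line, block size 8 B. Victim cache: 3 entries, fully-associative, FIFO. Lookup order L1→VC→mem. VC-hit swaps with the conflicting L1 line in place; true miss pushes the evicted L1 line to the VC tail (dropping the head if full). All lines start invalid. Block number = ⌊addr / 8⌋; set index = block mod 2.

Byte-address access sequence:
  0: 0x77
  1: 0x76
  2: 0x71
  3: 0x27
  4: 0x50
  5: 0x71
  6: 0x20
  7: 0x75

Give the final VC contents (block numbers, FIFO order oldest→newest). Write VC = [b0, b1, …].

  [0] addr=0x77 blk=14 s=0: MISS | VC []
  [1] addr=0x76 blk=14 s=0: L1-HIT | VC []
  [2] addr=0x71 blk=14 s=0: L1-HIT | VC []
  [3] addr=0x27 blk=4 s=0: MISS | VC [14]
  [4] addr=0x50 blk=10 s=0: MISS | VC [14, 4]
  [5] addr=0x71 blk=14 s=0: VC-HIT | VC [10, 4]
  [6] addr=0x20 blk=4 s=0: VC-HIT | VC [10, 14]
  [7] addr=0x75 blk=14 s=0: VC-HIT | VC [10, 4]

VC = [10, 4]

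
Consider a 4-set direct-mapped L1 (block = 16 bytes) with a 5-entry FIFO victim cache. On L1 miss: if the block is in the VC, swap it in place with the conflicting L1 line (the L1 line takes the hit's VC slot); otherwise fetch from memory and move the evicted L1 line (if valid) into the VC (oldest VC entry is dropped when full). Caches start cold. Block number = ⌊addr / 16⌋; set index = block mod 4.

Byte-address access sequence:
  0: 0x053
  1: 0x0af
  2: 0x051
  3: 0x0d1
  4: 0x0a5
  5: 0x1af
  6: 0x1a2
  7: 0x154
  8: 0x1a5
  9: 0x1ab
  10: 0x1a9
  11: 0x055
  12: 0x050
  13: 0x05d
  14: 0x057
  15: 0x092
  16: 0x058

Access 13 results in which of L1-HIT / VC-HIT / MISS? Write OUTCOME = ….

0: 0x53 (blk 5, set 1) → MISS  vc=[]
1: 0xaf (blk 10, set 2) → MISS  vc=[]
2: 0x51 (blk 5, set 1) → L1-HIT  vc=[]
3: 0xd1 (blk 13, set 1) → MISS  vc=[5]
4: 0xa5 (blk 10, set 2) → L1-HIT  vc=[5]
5: 0x1af (blk 26, set 2) → MISS  vc=[5, 10]
6: 0x1a2 (blk 26, set 2) → L1-HIT  vc=[5, 10]
7: 0x154 (blk 21, set 1) → MISS  vc=[5, 10, 13]
8: 0x1a5 (blk 26, set 2) → L1-HIT  vc=[5, 10, 13]
9: 0x1ab (blk 26, set 2) → L1-HIT  vc=[5, 10, 13]
10: 0x1a9 (blk 26, set 2) → L1-HIT  vc=[5, 10, 13]
11: 0x55 (blk 5, set 1) → VC-HIT  vc=[21, 10, 13]
12: 0x50 (blk 5, set 1) → L1-HIT  vc=[21, 10, 13]
13: 0x5d (blk 5, set 1) → L1-HIT  vc=[21, 10, 13]
14: 0x57 (blk 5, set 1) → L1-HIT  vc=[21, 10, 13]
15: 0x92 (blk 9, set 1) → MISS  vc=[21, 10, 13, 5]
16: 0x58 (blk 5, set 1) → VC-HIT  vc=[21, 10, 13, 9]

OUTCOME = L1-HIT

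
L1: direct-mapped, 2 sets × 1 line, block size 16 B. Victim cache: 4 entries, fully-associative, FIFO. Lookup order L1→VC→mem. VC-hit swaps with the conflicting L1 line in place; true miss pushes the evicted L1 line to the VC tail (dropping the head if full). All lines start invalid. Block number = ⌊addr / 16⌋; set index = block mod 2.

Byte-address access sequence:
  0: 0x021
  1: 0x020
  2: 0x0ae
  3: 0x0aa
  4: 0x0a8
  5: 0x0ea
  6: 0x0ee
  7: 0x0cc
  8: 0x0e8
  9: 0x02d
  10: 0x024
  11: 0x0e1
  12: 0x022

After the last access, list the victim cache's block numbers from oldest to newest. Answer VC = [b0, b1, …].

VC = [14, 10, 12]

0: 0x21 (blk 2, set 0) → MISS  vc=[]
1: 0x20 (blk 2, set 0) → L1-HIT  vc=[]
2: 0xae (blk 10, set 0) → MISS  vc=[2]
3: 0xaa (blk 10, set 0) → L1-HIT  vc=[2]
4: 0xa8 (blk 10, set 0) → L1-HIT  vc=[2]
5: 0xea (blk 14, set 0) → MISS  vc=[2, 10]
6: 0xee (blk 14, set 0) → L1-HIT  vc=[2, 10]
7: 0xcc (blk 12, set 0) → MISS  vc=[2, 10, 14]
8: 0xe8 (blk 14, set 0) → VC-HIT  vc=[2, 10, 12]
9: 0x2d (blk 2, set 0) → VC-HIT  vc=[14, 10, 12]
10: 0x24 (blk 2, set 0) → L1-HIT  vc=[14, 10, 12]
11: 0xe1 (blk 14, set 0) → VC-HIT  vc=[2, 10, 12]
12: 0x22 (blk 2, set 0) → VC-HIT  vc=[14, 10, 12]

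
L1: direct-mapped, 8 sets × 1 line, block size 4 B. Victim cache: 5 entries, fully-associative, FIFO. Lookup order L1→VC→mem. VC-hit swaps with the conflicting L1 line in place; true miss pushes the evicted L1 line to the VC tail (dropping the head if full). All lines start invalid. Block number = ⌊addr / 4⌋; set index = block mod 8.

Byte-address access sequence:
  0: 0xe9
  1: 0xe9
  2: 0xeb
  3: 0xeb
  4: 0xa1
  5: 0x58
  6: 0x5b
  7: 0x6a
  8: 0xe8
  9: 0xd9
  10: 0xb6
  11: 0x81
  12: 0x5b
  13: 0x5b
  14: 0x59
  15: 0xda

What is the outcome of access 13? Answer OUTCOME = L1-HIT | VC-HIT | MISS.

#0 0xe9→b58/s2 MISS; vc=[]
#1 0xe9→b58/s2 L1-HIT; vc=[]
#2 0xeb→b58/s2 L1-HIT; vc=[]
#3 0xeb→b58/s2 L1-HIT; vc=[]
#4 0xa1→b40/s0 MISS; vc=[]
#5 0x58→b22/s6 MISS; vc=[]
#6 0x5b→b22/s6 L1-HIT; vc=[]
#7 0x6a→b26/s2 MISS; vc=[58]
#8 0xe8→b58/s2 VC-HIT; vc=[26]
#9 0xd9→b54/s6 MISS; vc=[26,22]
#10 0xb6→b45/s5 MISS; vc=[26,22]
#11 0x81→b32/s0 MISS; vc=[26,22,40]
#12 0x5b→b22/s6 VC-HIT; vc=[26,54,40]
#13 0x5b→b22/s6 L1-HIT; vc=[26,54,40]
#14 0x59→b22/s6 L1-HIT; vc=[26,54,40]
#15 0xda→b54/s6 VC-HIT; vc=[26,22,40]

OUTCOME = L1-HIT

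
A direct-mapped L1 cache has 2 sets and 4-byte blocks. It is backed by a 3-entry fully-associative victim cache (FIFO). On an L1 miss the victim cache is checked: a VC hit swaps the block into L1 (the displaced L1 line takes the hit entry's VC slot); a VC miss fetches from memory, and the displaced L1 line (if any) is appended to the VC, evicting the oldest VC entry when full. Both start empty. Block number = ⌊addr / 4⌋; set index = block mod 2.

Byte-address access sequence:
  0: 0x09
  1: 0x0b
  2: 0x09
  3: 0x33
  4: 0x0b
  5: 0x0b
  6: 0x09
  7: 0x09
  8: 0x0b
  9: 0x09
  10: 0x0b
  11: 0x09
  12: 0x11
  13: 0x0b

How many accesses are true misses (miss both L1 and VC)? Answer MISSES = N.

MISSES = 3

#0 0x9→b2/s0 MISS; vc=[]
#1 0xb→b2/s0 L1-HIT; vc=[]
#2 0x9→b2/s0 L1-HIT; vc=[]
#3 0x33→b12/s0 MISS; vc=[2]
#4 0xb→b2/s0 VC-HIT; vc=[12]
#5 0xb→b2/s0 L1-HIT; vc=[12]
#6 0x9→b2/s0 L1-HIT; vc=[12]
#7 0x9→b2/s0 L1-HIT; vc=[12]
#8 0xb→b2/s0 L1-HIT; vc=[12]
#9 0x9→b2/s0 L1-HIT; vc=[12]
#10 0xb→b2/s0 L1-HIT; vc=[12]
#11 0x9→b2/s0 L1-HIT; vc=[12]
#12 0x11→b4/s0 MISS; vc=[12,2]
#13 0xb→b2/s0 VC-HIT; vc=[12,4]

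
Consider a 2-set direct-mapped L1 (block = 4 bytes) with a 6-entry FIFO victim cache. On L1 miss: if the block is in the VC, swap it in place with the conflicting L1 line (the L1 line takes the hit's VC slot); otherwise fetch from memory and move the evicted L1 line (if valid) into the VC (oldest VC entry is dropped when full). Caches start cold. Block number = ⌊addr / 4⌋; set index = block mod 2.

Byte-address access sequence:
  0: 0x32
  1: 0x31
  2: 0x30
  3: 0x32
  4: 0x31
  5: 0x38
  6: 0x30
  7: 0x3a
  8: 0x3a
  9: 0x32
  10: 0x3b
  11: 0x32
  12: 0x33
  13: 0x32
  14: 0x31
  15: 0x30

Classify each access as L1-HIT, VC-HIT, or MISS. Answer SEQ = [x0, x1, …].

SEQ = [MISS, L1-HIT, L1-HIT, L1-HIT, L1-HIT, MISS, VC-HIT, VC-HIT, L1-HIT, VC-HIT, VC-HIT, VC-HIT, L1-HIT, L1-HIT, L1-HIT, L1-HIT]

  [0] addr=0x32 blk=12 s=0: MISS | VC []
  [1] addr=0x31 blk=12 s=0: L1-HIT | VC []
  [2] addr=0x30 blk=12 s=0: L1-HIT | VC []
  [3] addr=0x32 blk=12 s=0: L1-HIT | VC []
  [4] addr=0x31 blk=12 s=0: L1-HIT | VC []
  [5] addr=0x38 blk=14 s=0: MISS | VC [12]
  [6] addr=0x30 blk=12 s=0: VC-HIT | VC [14]
  [7] addr=0x3a blk=14 s=0: VC-HIT | VC [12]
  [8] addr=0x3a blk=14 s=0: L1-HIT | VC [12]
  [9] addr=0x32 blk=12 s=0: VC-HIT | VC [14]
  [10] addr=0x3b blk=14 s=0: VC-HIT | VC [12]
  [11] addr=0x32 blk=12 s=0: VC-HIT | VC [14]
  [12] addr=0x33 blk=12 s=0: L1-HIT | VC [14]
  [13] addr=0x32 blk=12 s=0: L1-HIT | VC [14]
  [14] addr=0x31 blk=12 s=0: L1-HIT | VC [14]
  [15] addr=0x30 blk=12 s=0: L1-HIT | VC [14]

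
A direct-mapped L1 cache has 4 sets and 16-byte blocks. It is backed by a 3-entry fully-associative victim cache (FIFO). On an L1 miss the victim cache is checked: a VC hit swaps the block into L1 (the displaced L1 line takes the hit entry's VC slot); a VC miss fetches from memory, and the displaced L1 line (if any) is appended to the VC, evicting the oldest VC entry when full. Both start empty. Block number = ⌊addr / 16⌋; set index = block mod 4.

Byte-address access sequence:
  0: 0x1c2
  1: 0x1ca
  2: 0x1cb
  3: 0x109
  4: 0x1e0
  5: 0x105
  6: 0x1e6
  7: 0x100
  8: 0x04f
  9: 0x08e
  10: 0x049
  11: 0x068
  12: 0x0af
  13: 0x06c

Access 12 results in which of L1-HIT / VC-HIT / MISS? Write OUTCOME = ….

OUTCOME = MISS

  [0] addr=0x1c2 blk=28 s=0: MISS | VC []
  [1] addr=0x1ca blk=28 s=0: L1-HIT | VC []
  [2] addr=0x1cb blk=28 s=0: L1-HIT | VC []
  [3] addr=0x109 blk=16 s=0: MISS | VC [28]
  [4] addr=0x1e0 blk=30 s=2: MISS | VC [28]
  [5] addr=0x105 blk=16 s=0: L1-HIT | VC [28]
  [6] addr=0x1e6 blk=30 s=2: L1-HIT | VC [28]
  [7] addr=0x100 blk=16 s=0: L1-HIT | VC [28]
  [8] addr=0x4f blk=4 s=0: MISS | VC [28, 16]
  [9] addr=0x8e blk=8 s=0: MISS | VC [28, 16, 4]
  [10] addr=0x49 blk=4 s=0: VC-HIT | VC [28, 16, 8]
  [11] addr=0x68 blk=6 s=2: MISS | VC [16, 8, 30]
  [12] addr=0xaf blk=10 s=2: MISS | VC [8, 30, 6]
  [13] addr=0x6c blk=6 s=2: VC-HIT | VC [8, 30, 10]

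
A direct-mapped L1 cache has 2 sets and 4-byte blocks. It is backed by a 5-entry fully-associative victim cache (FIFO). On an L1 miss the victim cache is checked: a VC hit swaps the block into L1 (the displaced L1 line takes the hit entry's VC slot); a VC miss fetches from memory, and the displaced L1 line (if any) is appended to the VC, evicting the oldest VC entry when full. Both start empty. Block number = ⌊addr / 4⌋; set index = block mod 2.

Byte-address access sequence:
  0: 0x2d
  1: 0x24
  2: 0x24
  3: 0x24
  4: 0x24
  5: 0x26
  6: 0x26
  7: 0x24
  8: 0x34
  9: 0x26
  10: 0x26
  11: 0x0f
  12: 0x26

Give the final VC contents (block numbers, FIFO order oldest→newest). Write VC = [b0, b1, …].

VC = [11, 13, 3]

#0 0x2d→b11/s1 MISS; vc=[]
#1 0x24→b9/s1 MISS; vc=[11]
#2 0x24→b9/s1 L1-HIT; vc=[11]
#3 0x24→b9/s1 L1-HIT; vc=[11]
#4 0x24→b9/s1 L1-HIT; vc=[11]
#5 0x26→b9/s1 L1-HIT; vc=[11]
#6 0x26→b9/s1 L1-HIT; vc=[11]
#7 0x24→b9/s1 L1-HIT; vc=[11]
#8 0x34→b13/s1 MISS; vc=[11,9]
#9 0x26→b9/s1 VC-HIT; vc=[11,13]
#10 0x26→b9/s1 L1-HIT; vc=[11,13]
#11 0xf→b3/s1 MISS; vc=[11,13,9]
#12 0x26→b9/s1 VC-HIT; vc=[11,13,3]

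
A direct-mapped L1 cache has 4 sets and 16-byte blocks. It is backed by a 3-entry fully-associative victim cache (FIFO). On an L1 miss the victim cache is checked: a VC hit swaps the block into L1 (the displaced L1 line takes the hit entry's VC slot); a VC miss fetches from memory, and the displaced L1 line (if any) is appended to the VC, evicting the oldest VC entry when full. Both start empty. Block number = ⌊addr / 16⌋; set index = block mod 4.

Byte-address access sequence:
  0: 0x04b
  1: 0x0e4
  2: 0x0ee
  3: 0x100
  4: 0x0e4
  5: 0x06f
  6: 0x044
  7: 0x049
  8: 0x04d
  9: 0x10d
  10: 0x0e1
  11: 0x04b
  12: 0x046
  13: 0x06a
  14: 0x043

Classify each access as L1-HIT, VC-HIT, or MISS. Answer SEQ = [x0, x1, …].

  [0] addr=0x4b blk=4 s=0: MISS | VC []
  [1] addr=0xe4 blk=14 s=2: MISS | VC []
  [2] addr=0xee blk=14 s=2: L1-HIT | VC []
  [3] addr=0x100 blk=16 s=0: MISS | VC [4]
  [4] addr=0xe4 blk=14 s=2: L1-HIT | VC [4]
  [5] addr=0x6f blk=6 s=2: MISS | VC [4, 14]
  [6] addr=0x44 blk=4 s=0: VC-HIT | VC [16, 14]
  [7] addr=0x49 blk=4 s=0: L1-HIT | VC [16, 14]
  [8] addr=0x4d blk=4 s=0: L1-HIT | VC [16, 14]
  [9] addr=0x10d blk=16 s=0: VC-HIT | VC [4, 14]
  [10] addr=0xe1 blk=14 s=2: VC-HIT | VC [4, 6]
  [11] addr=0x4b blk=4 s=0: VC-HIT | VC [16, 6]
  [12] addr=0x46 blk=4 s=0: L1-HIT | VC [16, 6]
  [13] addr=0x6a blk=6 s=2: VC-HIT | VC [16, 14]
  [14] addr=0x43 blk=4 s=0: L1-HIT | VC [16, 14]

SEQ = [MISS, MISS, L1-HIT, MISS, L1-HIT, MISS, VC-HIT, L1-HIT, L1-HIT, VC-HIT, VC-HIT, VC-HIT, L1-HIT, VC-HIT, L1-HIT]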